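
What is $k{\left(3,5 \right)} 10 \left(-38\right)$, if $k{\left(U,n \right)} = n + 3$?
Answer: $-3040$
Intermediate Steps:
$k{\left(U,n \right)} = 3 + n$
$k{\left(3,5 \right)} 10 \left(-38\right) = \left(3 + 5\right) 10 \left(-38\right) = 8 \cdot 10 \left(-38\right) = 80 \left(-38\right) = -3040$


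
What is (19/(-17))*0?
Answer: 0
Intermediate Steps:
(19/(-17))*0 = (19*(-1/17))*0 = -19/17*0 = 0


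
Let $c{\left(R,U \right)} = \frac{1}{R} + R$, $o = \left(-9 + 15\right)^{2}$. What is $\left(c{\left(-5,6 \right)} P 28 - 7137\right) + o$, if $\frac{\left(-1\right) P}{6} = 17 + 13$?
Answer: $19107$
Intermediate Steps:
$P = -180$ ($P = - 6 \left(17 + 13\right) = \left(-6\right) 30 = -180$)
$o = 36$ ($o = 6^{2} = 36$)
$c{\left(R,U \right)} = R + \frac{1}{R}$
$\left(c{\left(-5,6 \right)} P 28 - 7137\right) + o = \left(\left(-5 + \frac{1}{-5}\right) \left(-180\right) 28 - 7137\right) + 36 = \left(\left(-5 - \frac{1}{5}\right) \left(-180\right) 28 - 7137\right) + 36 = \left(\left(- \frac{26}{5}\right) \left(-180\right) 28 - 7137\right) + 36 = \left(936 \cdot 28 - 7137\right) + 36 = \left(26208 - 7137\right) + 36 = 19071 + 36 = 19107$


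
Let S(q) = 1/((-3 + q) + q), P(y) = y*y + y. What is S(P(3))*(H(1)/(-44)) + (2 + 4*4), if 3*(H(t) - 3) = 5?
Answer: 3563/198 ≈ 17.995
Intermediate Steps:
H(t) = 14/3 (H(t) = 3 + (1/3)*5 = 3 + 5/3 = 14/3)
P(y) = y + y**2 (P(y) = y**2 + y = y + y**2)
S(q) = 1/(-3 + 2*q)
S(P(3))*(H(1)/(-44)) + (2 + 4*4) = ((14/3)/(-44))/(-3 + 2*(3*(1 + 3))) + (2 + 4*4) = ((14/3)*(-1/44))/(-3 + 2*(3*4)) + (2 + 16) = -7/66/(-3 + 2*12) + 18 = -7/66/(-3 + 24) + 18 = -7/66/21 + 18 = (1/21)*(-7/66) + 18 = -1/198 + 18 = 3563/198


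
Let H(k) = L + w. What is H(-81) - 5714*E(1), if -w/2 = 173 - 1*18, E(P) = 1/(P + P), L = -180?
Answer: -3347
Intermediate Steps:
E(P) = 1/(2*P)
w = -310 (w = -2*(173 - 1*18) = -2*(173 - 18) = -2*155 = -310)
H(k) = -490 (H(k) = -180 - 310 = -490)
H(-81) - 5714*E(1) = -490 - 2857/1 = -490 - 2857 = -3347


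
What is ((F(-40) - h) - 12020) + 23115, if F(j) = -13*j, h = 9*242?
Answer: 9437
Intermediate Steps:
h = 2178
((F(-40) - h) - 12020) + 23115 = ((-13*(-40) - 1*2178) - 12020) + 23115 = ((520 - 2178) - 12020) + 23115 = (-1658 - 12020) + 23115 = -13678 + 23115 = 9437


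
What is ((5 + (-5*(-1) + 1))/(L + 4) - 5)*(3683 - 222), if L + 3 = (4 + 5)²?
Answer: -1380939/82 ≈ -16841.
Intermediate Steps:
L = 78 (L = -3 + (4 + 5)² = -3 + 9² = -3 + 81 = 78)
((5 + (-5*(-1) + 1))/(L + 4) - 5)*(3683 - 222) = ((5 + (-5*(-1) + 1))/(78 + 4) - 5)*(3683 - 222) = ((5 + (5 + 1))/82 - 5)*3461 = ((5 + 6)*(1/82) - 5)*3461 = (11*(1/82) - 5)*3461 = (11/82 - 5)*3461 = -399/82*3461 = -1380939/82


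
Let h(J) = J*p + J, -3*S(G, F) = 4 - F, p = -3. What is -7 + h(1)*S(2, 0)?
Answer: -13/3 ≈ -4.3333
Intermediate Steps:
S(G, F) = -4/3 + F/3 (S(G, F) = -(4 - F)/3 = -4/3 + F/3)
h(J) = -2*J (h(J) = J*(-3) + J = -3*J + J = -2*J)
-7 + h(1)*S(2, 0) = -7 + (-2*1)*(-4/3 + (⅓)*0) = -7 - 2*(-4/3 + 0) = -7 - 2*(-4/3) = -7 + 8/3 = -13/3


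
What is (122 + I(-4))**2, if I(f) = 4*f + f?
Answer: 10404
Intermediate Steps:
I(f) = 5*f
(122 + I(-4))**2 = (122 + 5*(-4))**2 = (122 - 20)**2 = 102**2 = 10404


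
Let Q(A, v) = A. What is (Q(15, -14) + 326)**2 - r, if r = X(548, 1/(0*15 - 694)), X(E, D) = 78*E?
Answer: 73537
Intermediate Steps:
r = 42744 (r = 78*548 = 42744)
(Q(15, -14) + 326)**2 - r = (15 + 326)**2 - 1*42744 = 341**2 - 42744 = 116281 - 42744 = 73537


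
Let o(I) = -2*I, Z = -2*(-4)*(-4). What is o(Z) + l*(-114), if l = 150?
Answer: -17036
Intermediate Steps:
Z = -32 (Z = 8*(-4) = -32)
o(Z) + l*(-114) = -2*(-32) + 150*(-114) = 64 - 17100 = -17036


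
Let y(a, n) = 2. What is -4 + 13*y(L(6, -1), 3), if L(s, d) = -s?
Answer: 22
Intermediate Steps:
-4 + 13*y(L(6, -1), 3) = -4 + 13*2 = -4 + 26 = 22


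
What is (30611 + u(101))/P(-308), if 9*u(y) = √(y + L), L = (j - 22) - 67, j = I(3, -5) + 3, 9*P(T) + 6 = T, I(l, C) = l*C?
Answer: -275499/314 ≈ -877.39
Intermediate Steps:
I(l, C) = C*l
P(T) = -⅔ + T/9
j = -12 (j = -5*3 + 3 = -15 + 3 = -12)
L = -101 (L = (-12 - 22) - 67 = -34 - 67 = -101)
u(y) = √(-101 + y)/9 (u(y) = √(y - 101)/9 = √(-101 + y)/9)
(30611 + u(101))/P(-308) = (30611 + √(-101 + 101)/9)/(-⅔ + (⅑)*(-308)) = (30611 + √0/9)/(-⅔ - 308/9) = (30611 + (⅑)*0)/(-314/9) = (30611 + 0)*(-9/314) = 30611*(-9/314) = -275499/314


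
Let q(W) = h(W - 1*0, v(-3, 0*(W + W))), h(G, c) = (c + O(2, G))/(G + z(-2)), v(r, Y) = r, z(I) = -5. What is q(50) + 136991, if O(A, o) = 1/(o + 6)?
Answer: 345217153/2520 ≈ 1.3699e+5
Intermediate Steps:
O(A, o) = 1/(6 + o)
h(G, c) = (c + 1/(6 + G))/(-5 + G) (h(G, c) = (c + 1/(6 + G))/(G - 5) = (c + 1/(6 + G))/(-5 + G))
q(W) = (-17 - 3*W)/((-5 + W)*(6 + W)) (q(W) = (1 - 3*(6 + (W - 1*0)))/((-5 + (W - 1*0))*(6 + (W - 1*0))) = (1 - 3*(6 + (W + 0)))/((-5 + (W + 0))*(6 + (W + 0))) = (1 - 3*(6 + W))/((-5 + W)*(6 + W)) = (1 + (-18 - 3*W))/((-5 + W)*(6 + W)) = (-17 - 3*W)/((-5 + W)*(6 + W)))
q(50) + 136991 = (-17 - 3*50)/((-5 + 50)*(6 + 50)) + 136991 = (-17 - 150)/(45*56) + 136991 = (1/45)*(1/56)*(-167) + 136991 = -167/2520 + 136991 = 345217153/2520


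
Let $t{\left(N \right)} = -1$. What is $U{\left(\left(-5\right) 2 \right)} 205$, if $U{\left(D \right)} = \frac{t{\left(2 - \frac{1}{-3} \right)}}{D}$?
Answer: $\frac{41}{2} \approx 20.5$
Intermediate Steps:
$U{\left(D \right)} = - \frac{1}{D}$
$U{\left(\left(-5\right) 2 \right)} 205 = - \frac{1}{\left(-5\right) 2} \cdot 205 = - \frac{1}{-10} \cdot 205 = \left(-1\right) \left(- \frac{1}{10}\right) 205 = \frac{1}{10} \cdot 205 = \frac{41}{2}$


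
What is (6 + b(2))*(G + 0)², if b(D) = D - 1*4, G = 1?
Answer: 4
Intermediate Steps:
b(D) = -4 + D (b(D) = D - 4 = -4 + D)
(6 + b(2))*(G + 0)² = (6 + (-4 + 2))*(1 + 0)² = (6 - 2)*1² = 4*1 = 4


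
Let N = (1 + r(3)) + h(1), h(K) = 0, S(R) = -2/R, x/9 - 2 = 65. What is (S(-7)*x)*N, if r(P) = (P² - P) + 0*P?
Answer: 1206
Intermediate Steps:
x = 603 (x = 18 + 9*65 = 18 + 585 = 603)
r(P) = P² - P (r(P) = (P² - P) + 0 = P² - P)
N = 7 (N = (1 + 3*(-1 + 3)) + 0 = (1 + 3*2) + 0 = (1 + 6) + 0 = 7 + 0 = 7)
(S(-7)*x)*N = (-2/(-7)*603)*7 = (-2*(-⅐)*603)*7 = ((2/7)*603)*7 = (1206/7)*7 = 1206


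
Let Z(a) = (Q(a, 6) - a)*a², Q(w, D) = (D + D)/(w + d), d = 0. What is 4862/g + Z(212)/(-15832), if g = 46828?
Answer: 27883813921/46336306 ≈ 601.77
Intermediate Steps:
Q(w, D) = 2*D/w (Q(w, D) = (D + D)/(w + 0) = (2*D)/w = 2*D/w)
Z(a) = a²*(-a + 12/a) (Z(a) = (2*6/a - a)*a² = (12/a - a)*a² = (-a + 12/a)*a² = a²*(-a + 12/a))
4862/g + Z(212)/(-15832) = 4862/46828 + (212*(12 - 1*212²))/(-15832) = 4862*(1/46828) + (212*(12 - 1*44944))*(-1/15832) = 2431/23414 + (212*(12 - 44944))*(-1/15832) = 2431/23414 + (212*(-44932))*(-1/15832) = 2431/23414 - 9525584*(-1/15832) = 2431/23414 + 1190698/1979 = 27883813921/46336306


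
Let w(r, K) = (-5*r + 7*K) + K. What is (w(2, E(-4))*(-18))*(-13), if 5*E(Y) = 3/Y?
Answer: -13104/5 ≈ -2620.8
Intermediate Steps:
E(Y) = 3/(5*Y) (E(Y) = (3/Y)/5 = 3/(5*Y))
w(r, K) = -5*r + 8*K
(w(2, E(-4))*(-18))*(-13) = ((-5*2 + 8*((⅗)/(-4)))*(-18))*(-13) = ((-10 + 8*((⅗)*(-¼)))*(-18))*(-13) = ((-10 + 8*(-3/20))*(-18))*(-13) = ((-10 - 6/5)*(-18))*(-13) = -56/5*(-18)*(-13) = (1008/5)*(-13) = -13104/5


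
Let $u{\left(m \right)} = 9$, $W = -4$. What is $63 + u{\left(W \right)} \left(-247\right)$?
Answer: $-2160$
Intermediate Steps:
$63 + u{\left(W \right)} \left(-247\right) = 63 + 9 \left(-247\right) = 63 - 2223 = -2160$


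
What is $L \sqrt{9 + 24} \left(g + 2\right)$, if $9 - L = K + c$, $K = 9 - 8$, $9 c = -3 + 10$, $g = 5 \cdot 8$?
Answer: $\frac{910 \sqrt{33}}{3} \approx 1742.5$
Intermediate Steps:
$g = 40$
$c = \frac{7}{9}$ ($c = \frac{-3 + 10}{9} = \frac{1}{9} \cdot 7 = \frac{7}{9} \approx 0.77778$)
$K = 1$ ($K = 9 - 8 = 1$)
$L = \frac{65}{9}$ ($L = 9 - \left(1 + \frac{7}{9}\right) = 9 - \frac{16}{9} = \frac{65}{9} \approx 7.2222$)
$L \sqrt{9 + 24} \left(g + 2\right) = \frac{65 \sqrt{9 + 24}}{9} \left(40 + 2\right) = \frac{65 \sqrt{33}}{9} \cdot 42 = \frac{910 \sqrt{33}}{3}$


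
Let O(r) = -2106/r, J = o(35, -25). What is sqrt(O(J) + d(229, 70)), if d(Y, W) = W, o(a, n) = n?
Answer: 4*sqrt(241)/5 ≈ 12.419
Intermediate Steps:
J = -25
sqrt(O(J) + d(229, 70)) = sqrt(-2106/(-25) + 70) = sqrt(-2106*(-1/25) + 70) = sqrt(2106/25 + 70) = sqrt(3856/25) = 4*sqrt(241)/5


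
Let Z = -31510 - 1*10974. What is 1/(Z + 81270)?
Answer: 1/38786 ≈ 2.5783e-5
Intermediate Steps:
Z = -42484 (Z = -31510 - 10974 = -42484)
1/(Z + 81270) = 1/(-42484 + 81270) = 1/38786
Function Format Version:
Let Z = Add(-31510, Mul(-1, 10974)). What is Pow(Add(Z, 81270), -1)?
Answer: Rational(1, 38786) ≈ 2.5783e-5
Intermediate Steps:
Z = -42484 (Z = Add(-31510, -10974) = -42484)
Pow(Add(Z, 81270), -1) = Pow(Add(-42484, 81270), -1) = Pow(38786, -1) = Rational(1, 38786)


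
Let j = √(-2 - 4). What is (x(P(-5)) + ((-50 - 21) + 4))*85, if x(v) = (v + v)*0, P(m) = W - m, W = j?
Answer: -5695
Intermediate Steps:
j = I*√6 (j = √(-6) = I*√6 ≈ 2.4495*I)
W = I*√6 ≈ 2.4495*I
P(m) = -m + I*√6 (P(m) = I*√6 - m = -m + I*√6)
x(v) = 0 (x(v) = (2*v)*0 = 0)
(x(P(-5)) + ((-50 - 21) + 4))*85 = (0 + ((-50 - 21) + 4))*85 = (0 + (-71 + 4))*85 = (0 - 67)*85 = -67*85 = -5695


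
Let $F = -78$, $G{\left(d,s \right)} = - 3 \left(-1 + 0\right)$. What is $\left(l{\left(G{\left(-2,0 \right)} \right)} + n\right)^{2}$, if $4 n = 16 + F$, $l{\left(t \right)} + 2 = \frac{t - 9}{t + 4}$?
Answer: $\frac{66049}{196} \approx 336.98$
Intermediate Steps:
$G{\left(d,s \right)} = 3$ ($G{\left(d,s \right)} = \left(-3\right) \left(-1\right) = 3$)
$l{\left(t \right)} = -2 + \frac{-9 + t}{4 + t}$ ($l{\left(t \right)} = -2 + \frac{t - 9}{t + 4} = -2 + \frac{-9 + t}{4 + t}$)
$n = - \frac{31}{2}$ ($n = \frac{16 - 78}{4} = \frac{1}{4} \left(-62\right) = - \frac{31}{2} \approx -15.5$)
$\left(l{\left(G{\left(-2,0 \right)} \right)} + n\right)^{2} = \left(\frac{-17 - 3}{4 + 3} - \frac{31}{2}\right)^{2} = \left(\frac{-17 - 3}{7} - \frac{31}{2}\right)^{2} = \left(\frac{1}{7} \left(-20\right) - \frac{31}{2}\right)^{2} = \left(- \frac{20}{7} - \frac{31}{2}\right)^{2} = \left(- \frac{257}{14}\right)^{2} = \frac{66049}{196}$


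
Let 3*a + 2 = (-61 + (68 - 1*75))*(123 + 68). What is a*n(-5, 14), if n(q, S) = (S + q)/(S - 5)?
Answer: -4330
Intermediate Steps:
n(q, S) = (S + q)/(-5 + S)
a = -4330 (a = -2/3 + ((-61 + (68 - 1*75))*(123 + 68))/3 = -2/3 + ((-61 + (68 - 75))*191)/3 = -2/3 + ((-61 - 7)*191)/3 = -2/3 + (-68*191)/3 = -2/3 + (1/3)*(-12988) = -2/3 - 12988/3 = -4330)
a*n(-5, 14) = -4330*(14 - 5)/(-5 + 14) = -4330*9/9 = -4330*1 = -4330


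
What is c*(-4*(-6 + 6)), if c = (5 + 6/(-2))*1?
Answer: 0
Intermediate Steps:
c = 2 (c = (5 + 6*(-1/2))*1 = (5 - 3)*1 = 2*1 = 2)
c*(-4*(-6 + 6)) = 2*(-4*(-6 + 6)) = 2*(-4*0) = 2*0 = 0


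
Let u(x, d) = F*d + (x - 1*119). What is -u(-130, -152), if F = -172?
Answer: -25895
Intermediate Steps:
u(x, d) = -119 + x - 172*d (u(x, d) = -172*d + (x - 1*119) = -172*d + (x - 119) = -172*d + (-119 + x) = -119 + x - 172*d)
-u(-130, -152) = -(-119 - 130 - 172*(-152)) = -(-119 - 130 + 26144) = -1*25895 = -25895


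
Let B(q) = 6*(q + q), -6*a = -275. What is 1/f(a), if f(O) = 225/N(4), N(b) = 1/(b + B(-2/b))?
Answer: -1/450 ≈ -0.0022222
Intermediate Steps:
a = 275/6 (a = -1/6*(-275) = 275/6 ≈ 45.833)
B(q) = 12*q (B(q) = 6*(2*q) = 12*q)
N(b) = 1/(b - 24/b) (N(b) = 1/(b + 12*(-2/b)) = 1/(b - 24/b))
f(O) = -450 (f(O) = 225/((4/(-24 + 4**2))) = 225/((4/(-24 + 16))) = 225/((4/(-8))) = 225/((4*(-1/8))) = 225/(-1/2) = 225*(-2) = -450)
1/f(a) = 1/(-450) = -1/450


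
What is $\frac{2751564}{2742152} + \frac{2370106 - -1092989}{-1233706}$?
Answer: $- \frac{381356991516}{211438085957} \approx -1.8036$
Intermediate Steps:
$\frac{2751564}{2742152} + \frac{2370106 - -1092989}{-1233706} = 2751564 \cdot \frac{1}{2742152} + \left(2370106 + 1092989\right) \left(- \frac{1}{1233706}\right) = \frac{687891}{685538} + 3463095 \left(- \frac{1}{1233706}\right) = \frac{687891}{685538} - \frac{3463095}{1233706} = - \frac{381356991516}{211438085957}$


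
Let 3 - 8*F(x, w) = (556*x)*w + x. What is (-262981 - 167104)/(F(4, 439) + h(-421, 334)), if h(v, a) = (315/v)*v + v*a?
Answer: 3440680/2098729 ≈ 1.6394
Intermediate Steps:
F(x, w) = 3/8 - x/8 - 139*w*x/2 (F(x, w) = 3/8 - ((556*x)*w + x)/8 = 3/8 - (556*w*x + x)/8 = 3/8 - (x + 556*w*x)/8 = 3/8 + (-x/8 - 139*w*x/2) = 3/8 - x/8 - 139*w*x/2)
h(v, a) = 315 + a*v
(-262981 - 167104)/(F(4, 439) + h(-421, 334)) = (-262981 - 167104)/((3/8 - ⅛*4 - 139/2*439*4) + (315 + 334*(-421))) = -430085/((3/8 - ½ - 122042) + (315 - 140614)) = -430085/(-976337/8 - 140299) = -430085/(-2098729/8) = -430085*(-8/2098729) = 3440680/2098729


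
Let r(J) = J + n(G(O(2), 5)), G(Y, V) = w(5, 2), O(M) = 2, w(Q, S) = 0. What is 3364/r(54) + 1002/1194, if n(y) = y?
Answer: 339227/5373 ≈ 63.135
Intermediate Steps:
G(Y, V) = 0
r(J) = J (r(J) = J + 0 = J)
3364/r(54) + 1002/1194 = 3364/54 + 1002/1194 = 3364*(1/54) + 1002*(1/1194) = 1682/27 + 167/199 = 339227/5373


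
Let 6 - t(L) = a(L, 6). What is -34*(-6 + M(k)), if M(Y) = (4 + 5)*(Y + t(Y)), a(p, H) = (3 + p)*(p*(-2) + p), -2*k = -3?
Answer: -8313/2 ≈ -4156.5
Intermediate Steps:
k = 3/2 (k = -½*(-3) = 3/2 ≈ 1.5000)
a(p, H) = -p*(3 + p) (a(p, H) = (3 + p)*(-2*p + p) = (3 + p)*(-p) = -p*(3 + p))
t(L) = 6 + L*(3 + L) (t(L) = 6 - (-1)*L*(3 + L) = 6 + L*(3 + L))
M(Y) = 54 + 9*Y + 9*Y*(3 + Y) (M(Y) = (4 + 5)*(Y + (6 + Y*(3 + Y))) = 9*(6 + Y + Y*(3 + Y)) = 54 + 9*Y + 9*Y*(3 + Y))
-34*(-6 + M(k)) = -34*(-6 + (54 + 9*(3/2) + 9*(3/2)*(3 + 3/2))) = -34*(-6 + (54 + 27/2 + 9*(3/2)*(9/2))) = -34*(-6 + (54 + 27/2 + 243/4)) = -34*(-6 + 513/4) = -34*489/4 = -8313/2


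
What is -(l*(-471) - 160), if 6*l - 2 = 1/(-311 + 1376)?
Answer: 675367/2130 ≈ 317.07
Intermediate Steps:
l = 2131/6390 (l = ⅓ + 1/(6*(-311 + 1376)) = ⅓ + (⅙)/1065 = ⅓ + (⅙)*(1/1065) = ⅓ + 1/6390 = 2131/6390 ≈ 0.33349)
-(l*(-471) - 160) = -((2131/6390)*(-471) - 160) = -(-334567/2130 - 160) = -1*(-675367/2130) = 675367/2130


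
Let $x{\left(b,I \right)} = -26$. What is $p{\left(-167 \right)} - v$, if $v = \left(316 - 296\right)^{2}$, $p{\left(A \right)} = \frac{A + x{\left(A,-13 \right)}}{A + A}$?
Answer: $- \frac{133407}{334} \approx -399.42$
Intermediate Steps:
$p{\left(A \right)} = \frac{-26 + A}{2 A}$ ($p{\left(A \right)} = \frac{A - 26}{A + A} = \frac{-26 + A}{2 A}$)
$v = 400$ ($v = 20^{2} = 400$)
$p{\left(-167 \right)} - v = \frac{-26 - 167}{2 \left(-167\right)} - 400 = \frac{1}{2} \left(- \frac{1}{167}\right) \left(-193\right) - 400 = \frac{193}{334} - 400 = - \frac{133407}{334}$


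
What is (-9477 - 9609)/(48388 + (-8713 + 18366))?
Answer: -6362/19347 ≈ -0.32884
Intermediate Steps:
(-9477 - 9609)/(48388 + (-8713 + 18366)) = -19086/(48388 + 9653) = -19086/58041 = -19086*1/58041 = -6362/19347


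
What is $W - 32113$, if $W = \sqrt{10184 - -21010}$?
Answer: $-32113 + 3 \sqrt{3466} \approx -31936.0$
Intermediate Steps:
$W = 3 \sqrt{3466}$ ($W = \sqrt{10184 + 21010} = \sqrt{31194} = 3 \sqrt{3466} \approx 176.62$)
$W - 32113 = 3 \sqrt{3466} - 32113 = -32113 + 3 \sqrt{3466}$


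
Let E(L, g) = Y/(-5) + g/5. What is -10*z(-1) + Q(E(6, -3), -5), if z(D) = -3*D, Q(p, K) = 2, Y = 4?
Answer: -28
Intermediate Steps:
E(L, g) = -⅘ + g/5 (E(L, g) = 4/(-5) + g/5 = 4*(-⅕) + g*(⅕) = -⅘ + g/5)
-10*z(-1) + Q(E(6, -3), -5) = -(-30)*(-1) + 2 = -10*3 + 2 = -30 + 2 = -28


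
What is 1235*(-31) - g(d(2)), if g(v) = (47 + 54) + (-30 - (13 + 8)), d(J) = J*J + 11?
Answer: -38335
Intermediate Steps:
d(J) = 11 + J² (d(J) = J² + 11 = 11 + J²)
g(v) = 50 (g(v) = 101 + (-30 - 1*21) = 101 + (-30 - 21) = 101 - 51 = 50)
1235*(-31) - g(d(2)) = 1235*(-31) - 1*50 = -38285 - 50 = -38335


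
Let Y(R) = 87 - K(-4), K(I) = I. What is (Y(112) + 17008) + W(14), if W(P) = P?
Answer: 17113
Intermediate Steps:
Y(R) = 91 (Y(R) = 87 - 1*(-4) = 87 + 4 = 91)
(Y(112) + 17008) + W(14) = (91 + 17008) + 14 = 17099 + 14 = 17113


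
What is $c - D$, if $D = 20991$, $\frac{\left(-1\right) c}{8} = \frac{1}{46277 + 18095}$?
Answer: $- \frac{337808165}{16093} \approx -20991.0$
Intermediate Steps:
$c = - \frac{2}{16093}$ ($c = - \frac{8}{46277 + 18095} = - \frac{8}{64372} = \left(-8\right) \frac{1}{64372} = - \frac{2}{16093} \approx -0.00012428$)
$c - D = - \frac{2}{16093} - 20991 = - \frac{337808165}{16093}$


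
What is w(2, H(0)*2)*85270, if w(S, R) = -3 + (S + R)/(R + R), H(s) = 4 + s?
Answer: -810065/4 ≈ -2.0252e+5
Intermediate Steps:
w(S, R) = -3 + (R + S)/(2*R) (w(S, R) = -3 + (R + S)/((2*R)) = -3 + (R + S)*(1/(2*R)) = -3 + (R + S)/(2*R))
w(2, H(0)*2)*85270 = ((2 - 5*(4 + 0)*2)/(2*(((4 + 0)*2))))*85270 = ((2 - 20*2)/(2*((4*2))))*85270 = ((1/2)*(2 - 5*8)/8)*85270 = ((1/2)*(1/8)*(2 - 40))*85270 = ((1/2)*(1/8)*(-38))*85270 = -19/8*85270 = -810065/4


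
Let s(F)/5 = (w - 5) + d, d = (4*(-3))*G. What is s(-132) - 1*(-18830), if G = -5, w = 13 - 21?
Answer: 19065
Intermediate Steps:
w = -8
d = 60 (d = (4*(-3))*(-5) = -12*(-5) = 60)
s(F) = 235 (s(F) = 5*((-8 - 5) + 60) = 5*(-13 + 60) = 5*47 = 235)
s(-132) - 1*(-18830) = 235 - 1*(-18830) = 235 + 18830 = 19065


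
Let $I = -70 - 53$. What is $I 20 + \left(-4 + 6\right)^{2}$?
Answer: $-2456$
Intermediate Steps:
$I = -123$
$I 20 + \left(-4 + 6\right)^{2} = \left(-123\right) 20 + \left(-4 + 6\right)^{2} = -2460 + 2^{2} = -2460 + 4 = -2456$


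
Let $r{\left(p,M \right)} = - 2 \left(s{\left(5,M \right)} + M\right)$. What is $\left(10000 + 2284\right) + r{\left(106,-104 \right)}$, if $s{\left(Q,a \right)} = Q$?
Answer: $12482$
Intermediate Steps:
$r{\left(p,M \right)} = -10 - 2 M$ ($r{\left(p,M \right)} = - 2 \left(5 + M\right) = -10 - 2 M$)
$\left(10000 + 2284\right) + r{\left(106,-104 \right)} = \left(10000 + 2284\right) - -198 = 12284 + \left(-10 + 208\right) = 12284 + 198 = 12482$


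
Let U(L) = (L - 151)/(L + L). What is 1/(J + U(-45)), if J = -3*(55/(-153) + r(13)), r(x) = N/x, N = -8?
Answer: 9945/50743 ≈ 0.19599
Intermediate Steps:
U(L) = (-151 + L)/(2*L) (U(L) = (-151 + L)/((2*L)) = (-151 + L)*(1/(2*L)) = (-151 + L)/(2*L))
r(x) = -8/x
J = 1939/663 (J = -3*(55/(-153) - 8/13) = -3*(55*(-1/153) - 8*1/13) = -3*(-55/153 - 8/13) = -3*(-1939/1989) = 1939/663 ≈ 2.9246)
1/(J + U(-45)) = 1/(1939/663 + (½)*(-151 - 45)/(-45)) = 1/(1939/663 + (½)*(-1/45)*(-196)) = 1/(1939/663 + 98/45) = 1/(50743/9945) = 9945/50743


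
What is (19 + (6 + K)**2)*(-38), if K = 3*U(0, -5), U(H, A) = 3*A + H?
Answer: -58520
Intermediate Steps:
U(H, A) = H + 3*A
K = -45 (K = 3*(0 + 3*(-5)) = 3*(0 - 15) = 3*(-15) = -45)
(19 + (6 + K)**2)*(-38) = (19 + (6 - 45)**2)*(-38) = (19 + (-39)**2)*(-38) = (19 + 1521)*(-38) = 1540*(-38) = -58520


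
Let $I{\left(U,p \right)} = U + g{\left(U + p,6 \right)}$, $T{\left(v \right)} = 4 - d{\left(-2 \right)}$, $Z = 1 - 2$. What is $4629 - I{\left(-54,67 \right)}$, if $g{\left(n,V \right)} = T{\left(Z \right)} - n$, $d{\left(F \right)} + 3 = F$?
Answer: $4687$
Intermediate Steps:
$d{\left(F \right)} = -3 + F$
$Z = -1$ ($Z = 1 - 2 = -1$)
$T{\left(v \right)} = 9$ ($T{\left(v \right)} = 4 - \left(-3 - 2\right) = 4 - -5 = 4 + 5 = 9$)
$g{\left(n,V \right)} = 9 - n$
$I{\left(U,p \right)} = 9 - p$ ($I{\left(U,p \right)} = U - \left(-9 + U + p\right) = 9 - p$)
$4629 - I{\left(-54,67 \right)} = 4629 - \left(9 - 67\right) = 4629 - -58 = 4629 + 58 = 4687$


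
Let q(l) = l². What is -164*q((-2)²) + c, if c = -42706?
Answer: -45330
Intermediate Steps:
-164*q((-2)²) + c = -164*((-2)²)² - 42706 = -164*4² - 42706 = -164*16 - 42706 = -2624 - 42706 = -45330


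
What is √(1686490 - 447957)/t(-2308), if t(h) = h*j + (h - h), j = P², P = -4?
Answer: -√1238533/36928 ≈ -0.030137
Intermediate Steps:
j = 16 (j = (-4)² = 16)
t(h) = 16*h (t(h) = h*16 + (h - h) = 16*h + 0 = 16*h)
√(1686490 - 447957)/t(-2308) = √(1686490 - 447957)/((16*(-2308))) = √1238533/(-36928) = √1238533*(-1/36928) = -√1238533/36928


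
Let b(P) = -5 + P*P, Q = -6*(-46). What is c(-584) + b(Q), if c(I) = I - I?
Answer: 76171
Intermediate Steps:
c(I) = 0
Q = 276
b(P) = -5 + P²
c(-584) + b(Q) = 0 + (-5 + 276²) = 0 + (-5 + 76176) = 0 + 76171 = 76171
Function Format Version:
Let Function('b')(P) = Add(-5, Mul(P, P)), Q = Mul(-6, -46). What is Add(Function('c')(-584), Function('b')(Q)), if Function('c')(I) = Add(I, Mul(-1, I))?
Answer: 76171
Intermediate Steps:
Function('c')(I) = 0
Q = 276
Function('b')(P) = Add(-5, Pow(P, 2))
Add(Function('c')(-584), Function('b')(Q)) = Add(0, Add(-5, Pow(276, 2))) = Add(0, Add(-5, 76176)) = Add(0, 76171) = 76171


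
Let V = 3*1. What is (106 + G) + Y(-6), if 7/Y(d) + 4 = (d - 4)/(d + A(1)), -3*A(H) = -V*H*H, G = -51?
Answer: 103/2 ≈ 51.500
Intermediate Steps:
V = 3
A(H) = H² (A(H) = -(-1)*(3*H)*H/3 = -(-1)*3*H²/3 = -(-1)*H² = H²)
Y(d) = 7/(-4 + (-4 + d)/(1 + d)) (Y(d) = 7/(-4 + (d - 4)/(d + 1²)) = 7/(-4 + (-4 + d)/(d + 1)) = 7/(-4 + (-4 + d)/(1 + d)))
(106 + G) + Y(-6) = (106 - 51) + 7*(-1 - 1*(-6))/(8 + 3*(-6)) = 55 + 7*(-1 + 6)/(8 - 18) = 55 + 7*5/(-10) = 55 + 7*(-⅒)*5 = 55 - 7/2 = 103/2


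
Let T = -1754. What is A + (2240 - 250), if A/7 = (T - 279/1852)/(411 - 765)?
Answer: 1327400729/655608 ≈ 2024.7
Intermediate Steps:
A = 22740809/655608 (A = 7*((-1754 - 279/1852)/(411 - 765)) = 7*((-1754 - 279*1/1852)/(-354)) = 7*((-1754 - 279/1852)*(-1/354)) = 7*(-3248687/1852*(-1/354)) = 7*(3248687/655608) = 22740809/655608 ≈ 34.687)
A + (2240 - 250) = 22740809/655608 + (2240 - 250) = 22740809/655608 + 1990 = 1327400729/655608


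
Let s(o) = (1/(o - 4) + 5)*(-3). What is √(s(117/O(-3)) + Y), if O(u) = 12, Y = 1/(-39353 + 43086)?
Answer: I*√114420683222/85859 ≈ 3.9397*I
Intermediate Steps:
Y = 1/3733 ≈ 0.00026788
s(o) = -15 - 3/(-4 + o) (s(o) = (1/(-4 + o) + 5)*(-3) = (5 + 1/(-4 + o))*(-3) = -15 - 3/(-4 + o))
√(s(117/O(-3)) + Y) = √(3*(19 - 585/12)/(-4 + 117/12) + 1/3733) = √(3*(19 - 585/12)/(-4 + 117*(1/12)) + 1/3733) = √(3*(19 - 5*39/4)/(-4 + 39/4) + 1/3733) = √(3*(19 - 195/4)/(23/4) + 1/3733) = √(3*(4/23)*(-119/4) + 1/3733) = √(-357/23 + 1/3733) = √(-1332658/85859) = I*√114420683222/85859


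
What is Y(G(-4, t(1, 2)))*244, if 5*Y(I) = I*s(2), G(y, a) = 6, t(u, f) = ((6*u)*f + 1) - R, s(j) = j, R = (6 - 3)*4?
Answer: 2928/5 ≈ 585.60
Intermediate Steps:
R = 12 (R = 3*4 = 12)
t(u, f) = -11 + 6*f*u (t(u, f) = ((6*u)*f + 1) - 1*12 = (6*f*u + 1) - 12 = (1 + 6*f*u) - 12 = -11 + 6*f*u)
Y(I) = 2*I/5 (Y(I) = (I*2)/5 = (2*I)/5 = 2*I/5)
Y(G(-4, t(1, 2)))*244 = ((⅖)*6)*244 = (12/5)*244 = 2928/5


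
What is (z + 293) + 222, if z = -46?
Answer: 469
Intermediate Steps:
(z + 293) + 222 = (-46 + 293) + 222 = 247 + 222 = 469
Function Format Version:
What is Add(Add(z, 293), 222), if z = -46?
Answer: 469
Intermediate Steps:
Add(Add(z, 293), 222) = Add(Add(-46, 293), 222) = Add(247, 222) = 469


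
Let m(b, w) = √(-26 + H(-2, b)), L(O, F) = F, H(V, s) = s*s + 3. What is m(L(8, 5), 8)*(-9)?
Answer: -9*√2 ≈ -12.728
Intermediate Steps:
H(V, s) = 3 + s² (H(V, s) = s² + 3 = 3 + s²)
m(b, w) = √(-23 + b²) (m(b, w) = √(-26 + (3 + b²)) = √(-23 + b²))
m(L(8, 5), 8)*(-9) = √(-23 + 5²)*(-9) = √(-23 + 25)*(-9) = √2*(-9) = -9*√2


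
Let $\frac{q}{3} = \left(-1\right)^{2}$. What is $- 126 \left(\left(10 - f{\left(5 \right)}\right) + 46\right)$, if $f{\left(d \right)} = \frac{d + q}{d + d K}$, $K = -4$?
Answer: $- \frac{35616}{5} \approx -7123.2$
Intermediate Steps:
$q = 3$ ($q = 3 \left(-1\right)^{2} = 3 \cdot 1 = 3$)
$f{\left(d \right)} = - \frac{3 + d}{3 d}$ ($f{\left(d \right)} = \frac{d + 3}{d + d \left(-4\right)} = \frac{3 + d}{d - 4 d} = \frac{3 + d}{\left(-3\right) d} = \left(3 + d\right) \left(- \frac{1}{3 d}\right) = - \frac{3 + d}{3 d}$)
$- 126 \left(\left(10 - f{\left(5 \right)}\right) + 46\right) = - 126 \left(\left(10 - \frac{-3 - 5}{3 \cdot 5}\right) + 46\right) = - 126 \left(\left(10 - \frac{1}{3} \cdot \frac{1}{5} \left(-3 - 5\right)\right) + 46\right) = - 126 \left(\left(10 - \frac{1}{3} \cdot \frac{1}{5} \left(-8\right)\right) + 46\right) = - 126 \left(\left(10 - - \frac{8}{15}\right) + 46\right) = - 126 \left(\left(10 + \frac{8}{15}\right) + 46\right) = - 126 \left(\frac{158}{15} + 46\right) = \left(-126\right) \frac{848}{15} = - \frac{35616}{5}$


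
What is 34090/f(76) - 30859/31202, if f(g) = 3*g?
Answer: 132080041/889257 ≈ 148.53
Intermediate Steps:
34090/f(76) - 30859/31202 = 34090/((3*76)) - 30859/31202 = 34090/228 - 30859*1/31202 = 34090*(1/228) - 30859/31202 = 17045/114 - 30859/31202 = 132080041/889257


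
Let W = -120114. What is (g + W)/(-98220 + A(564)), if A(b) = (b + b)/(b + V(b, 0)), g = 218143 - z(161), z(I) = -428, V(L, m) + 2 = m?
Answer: -9222139/9199752 ≈ -1.0024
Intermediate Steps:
V(L, m) = -2 + m
g = 218571 (g = 218143 - 1*(-428) = 218143 + 428 = 218571)
A(b) = 2*b/(-2 + b) (A(b) = (b + b)/(b + (-2 + 0)) = (2*b)/(b - 2) = (2*b)/(-2 + b) = 2*b/(-2 + b))
(g + W)/(-98220 + A(564)) = (218571 - 120114)/(-98220 + 2*564/(-2 + 564)) = 98457/(-98220 + 2*564/562) = 98457/(-98220 + 2*564*(1/562)) = 98457/(-98220 + 564/281) = 98457/(-27599256/281) = 98457*(-281/27599256) = -9222139/9199752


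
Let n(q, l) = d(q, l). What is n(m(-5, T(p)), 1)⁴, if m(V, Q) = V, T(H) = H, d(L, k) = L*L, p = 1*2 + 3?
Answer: 390625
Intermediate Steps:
p = 5 (p = 2 + 3 = 5)
d(L, k) = L²
n(q, l) = q²
n(m(-5, T(p)), 1)⁴ = ((-5)²)⁴ = 25⁴ = 390625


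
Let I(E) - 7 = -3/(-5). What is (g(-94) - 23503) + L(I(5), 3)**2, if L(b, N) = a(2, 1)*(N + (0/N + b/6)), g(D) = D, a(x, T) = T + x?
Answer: -585829/25 ≈ -23433.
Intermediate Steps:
I(E) = 38/5 (I(E) = 7 - 3/(-5) = 7 - 3*(-1/5) = 7 + 3/5 = 38/5)
L(b, N) = b/2 + 3*N (L(b, N) = (1 + 2)*(N + (0/N + b/6)) = 3*(N + (0 + b*(1/6))) = 3*(N + (0 + b/6)) = 3*(N + b/6) = b/2 + 3*N)
(g(-94) - 23503) + L(I(5), 3)**2 = (-94 - 23503) + ((1/2)*(38/5) + 3*3)**2 = -23597 + (19/5 + 9)**2 = -23597 + (64/5)**2 = -23597 + 4096/25 = -585829/25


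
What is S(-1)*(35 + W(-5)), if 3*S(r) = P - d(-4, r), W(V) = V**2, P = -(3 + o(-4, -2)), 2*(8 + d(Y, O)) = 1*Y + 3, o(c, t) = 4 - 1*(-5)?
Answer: -70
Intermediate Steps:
o(c, t) = 9 (o(c, t) = 4 + 5 = 9)
d(Y, O) = -13/2 + Y/2 (d(Y, O) = -8 + (1*Y + 3)/2 = -8 + (Y + 3)/2 = -8 + (3 + Y)/2 = -8 + (3/2 + Y/2) = -13/2 + Y/2)
P = -12 (P = -(3 + 9) = -1*12 = -12)
S(r) = -7/6 (S(r) = (-12 - (-13/2 + (1/2)*(-4)))/3 = (-12 - (-13/2 - 2))/3 = (-12 - 1*(-17/2))/3 = (-12 + 17/2)/3 = (1/3)*(-7/2) = -7/6)
S(-1)*(35 + W(-5)) = -7*(35 + (-5)**2)/6 = -7*(35 + 25)/6 = -7/6*60 = -70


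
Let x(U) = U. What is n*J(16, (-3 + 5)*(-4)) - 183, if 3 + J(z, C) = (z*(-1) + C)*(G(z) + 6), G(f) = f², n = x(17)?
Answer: -107130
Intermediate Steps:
n = 17
J(z, C) = -3 + (6 + z²)*(C - z) (J(z, C) = -3 + (z*(-1) + C)*(z² + 6) = -3 + (-z + C)*(6 + z²) = -3 + (C - z)*(6 + z²) = -3 + (6 + z²)*(C - z))
n*J(16, (-3 + 5)*(-4)) - 183 = 17*(-3 - 1*16³ - 6*16 + 6*((-3 + 5)*(-4)) + ((-3 + 5)*(-4))*16²) - 183 = 17*(-3 - 1*4096 - 96 + 6*(2*(-4)) + (2*(-4))*256) - 183 = 17*(-3 - 4096 - 96 + 6*(-8) - 8*256) - 183 = 17*(-3 - 4096 - 96 - 48 - 2048) - 183 = 17*(-6291) - 183 = -106947 - 183 = -107130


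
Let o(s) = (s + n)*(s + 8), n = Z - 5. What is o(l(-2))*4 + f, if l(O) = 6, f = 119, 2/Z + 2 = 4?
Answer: 231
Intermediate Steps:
Z = 1 (Z = 2/(-2 + 4) = 2/2 = 2*(½) = 1)
n = -4 (n = 1 - 5 = -4)
o(s) = (-4 + s)*(8 + s) (o(s) = (s - 4)*(s + 8) = (-4 + s)*(8 + s))
o(l(-2))*4 + f = (-32 + 6² + 4*6)*4 + 119 = (-32 + 36 + 24)*4 + 119 = 28*4 + 119 = 112 + 119 = 231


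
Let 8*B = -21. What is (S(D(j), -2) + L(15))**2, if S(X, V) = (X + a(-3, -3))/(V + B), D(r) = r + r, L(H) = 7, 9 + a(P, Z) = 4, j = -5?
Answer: 143641/1369 ≈ 104.92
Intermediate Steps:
a(P, Z) = -5 (a(P, Z) = -9 + 4 = -5)
B = -21/8 (B = (1/8)*(-21) = -21/8 ≈ -2.6250)
D(r) = 2*r
S(X, V) = (-5 + X)/(-21/8 + V) (S(X, V) = (X - 5)/(V - 21/8) = (-5 + X)/(-21/8 + V))
(S(D(j), -2) + L(15))**2 = (8*(-5 + 2*(-5))/(-21 + 8*(-2)) + 7)**2 = (8*(-5 - 10)/(-21 - 16) + 7)**2 = (8*(-15)/(-37) + 7)**2 = (8*(-1/37)*(-15) + 7)**2 = (120/37 + 7)**2 = (379/37)**2 = 143641/1369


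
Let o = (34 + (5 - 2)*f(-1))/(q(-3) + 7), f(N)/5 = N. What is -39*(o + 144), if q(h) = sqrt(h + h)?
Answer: 39*(-144*sqrt(6) + 1027*I)/(sqrt(6) - 7*I) ≈ -5710.3 + 33.001*I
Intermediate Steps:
f(N) = 5*N
q(h) = sqrt(2)*sqrt(h) (q(h) = sqrt(2*h) = sqrt(2)*sqrt(h))
o = 19/(7 + I*sqrt(6)) (o = (34 + (5 - 2)*(5*(-1)))/(sqrt(2)*sqrt(-3) + 7) = (34 + 3*(-5))/(sqrt(2)*(I*sqrt(3)) + 7) = (34 - 15)/(I*sqrt(6) + 7) = 19/(7 + I*sqrt(6)) ≈ 2.4182 - 0.84619*I)
-39*(o + 144) = -39*((133/55 - 19*I*sqrt(6)/55) + 144) = -39*(8053/55 - 19*I*sqrt(6)/55) = -314067/55 + 741*I*sqrt(6)/55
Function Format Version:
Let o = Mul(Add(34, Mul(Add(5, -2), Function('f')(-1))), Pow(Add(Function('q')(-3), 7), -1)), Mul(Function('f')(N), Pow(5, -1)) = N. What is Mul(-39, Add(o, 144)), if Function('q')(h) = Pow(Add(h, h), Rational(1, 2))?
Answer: Mul(39, Pow(Add(Pow(6, Rational(1, 2)), Mul(-7, I)), -1), Add(Mul(-144, Pow(6, Rational(1, 2))), Mul(1027, I))) ≈ Add(-5710.3, Mul(33.001, I))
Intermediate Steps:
Function('f')(N) = Mul(5, N)
Function('q')(h) = Mul(Pow(2, Rational(1, 2)), Pow(h, Rational(1, 2))) (Function('q')(h) = Pow(Mul(2, h), Rational(1, 2)) = Mul(Pow(2, Rational(1, 2)), Pow(h, Rational(1, 2))))
o = Mul(19, Pow(Add(7, Mul(I, Pow(6, Rational(1, 2)))), -1)) (o = Mul(Add(34, Mul(Add(5, -2), Mul(5, -1))), Pow(Add(Mul(Pow(2, Rational(1, 2)), Pow(-3, Rational(1, 2))), 7), -1)) = Mul(Add(34, Mul(3, -5)), Pow(Add(Mul(Pow(2, Rational(1, 2)), Mul(I, Pow(3, Rational(1, 2)))), 7), -1)) = Mul(Add(34, -15), Pow(Add(Mul(I, Pow(6, Rational(1, 2))), 7), -1)) = Mul(19, Pow(Add(7, Mul(I, Pow(6, Rational(1, 2)))), -1)) ≈ Add(2.4182, Mul(-0.84619, I)))
Mul(-39, Add(o, 144)) = Mul(-39, Add(Add(Rational(133, 55), Mul(Rational(-19, 55), I, Pow(6, Rational(1, 2)))), 144)) = Mul(-39, Add(Rational(8053, 55), Mul(Rational(-19, 55), I, Pow(6, Rational(1, 2))))) = Add(Rational(-314067, 55), Mul(Rational(741, 55), I, Pow(6, Rational(1, 2))))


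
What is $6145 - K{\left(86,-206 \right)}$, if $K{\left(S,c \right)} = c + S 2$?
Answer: $6179$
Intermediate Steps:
$K{\left(S,c \right)} = c + 2 S$
$6145 - K{\left(86,-206 \right)} = 6145 - \left(-206 + 2 \cdot 86\right) = 6145 - \left(-206 + 172\right) = 6145 - -34 = 6145 + 34 = 6179$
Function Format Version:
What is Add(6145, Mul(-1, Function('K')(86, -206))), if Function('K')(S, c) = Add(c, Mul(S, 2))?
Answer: 6179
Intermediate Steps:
Function('K')(S, c) = Add(c, Mul(2, S))
Add(6145, Mul(-1, Function('K')(86, -206))) = Add(6145, Mul(-1, Add(-206, Mul(2, 86)))) = Add(6145, Mul(-1, Add(-206, 172))) = Add(6145, Mul(-1, -34)) = Add(6145, 34) = 6179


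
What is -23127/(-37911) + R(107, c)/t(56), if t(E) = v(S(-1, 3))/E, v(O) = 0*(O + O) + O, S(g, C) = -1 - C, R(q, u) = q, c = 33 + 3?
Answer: -18922517/12637 ≈ -1497.4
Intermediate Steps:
c = 36
v(O) = O (v(O) = 0*(2*O) + O = 0 + O = O)
t(E) = -4/E (t(E) = (-1 - 1*3)/E = (-1 - 3)/E = -4/E)
-23127/(-37911) + R(107, c)/t(56) = -23127/(-37911) + 107/((-4/56)) = -23127*(-1/37911) + 107/((-4*1/56)) = 7709/12637 + 107/(-1/14) = 7709/12637 + 107*(-14) = 7709/12637 - 1498 = -18922517/12637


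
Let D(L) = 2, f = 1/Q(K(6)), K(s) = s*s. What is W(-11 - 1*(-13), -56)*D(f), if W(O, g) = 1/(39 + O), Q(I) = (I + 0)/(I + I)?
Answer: 2/41 ≈ 0.048781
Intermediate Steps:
K(s) = s²
Q(I) = ½ (Q(I) = I/((2*I)) = I*(1/(2*I)) = ½)
f = 2 (f = 1/(½) = 2)
W(-11 - 1*(-13), -56)*D(f) = 2/(39 + (-11 - 1*(-13))) = 2/(39 + (-11 + 13)) = 2/(39 + 2) = 2/41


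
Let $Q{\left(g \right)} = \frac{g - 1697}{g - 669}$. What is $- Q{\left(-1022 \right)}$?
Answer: $- \frac{2719}{1691} \approx -1.6079$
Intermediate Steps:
$Q{\left(g \right)} = \frac{-1697 + g}{-669 + g}$
$- Q{\left(-1022 \right)} = - \frac{-1697 - 1022}{-669 - 1022} = - \frac{-2719}{-1691} = - \frac{\left(-1\right) \left(-2719\right)}{1691} = \left(-1\right) \frac{2719}{1691} = - \frac{2719}{1691}$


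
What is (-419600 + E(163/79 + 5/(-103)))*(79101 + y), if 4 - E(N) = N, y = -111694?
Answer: 111281271016278/8137 ≈ 1.3676e+10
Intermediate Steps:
E(N) = 4 - N
(-419600 + E(163/79 + 5/(-103)))*(79101 + y) = (-419600 + (4 - (163/79 + 5/(-103))))*(79101 - 111694) = (-419600 + (4 - (163*(1/79) + 5*(-1/103))))*(-32593) = (-419600 + (4 - (163/79 - 5/103)))*(-32593) = (-419600 + (4 - 1*16394/8137))*(-32593) = (-419600 + (4 - 16394/8137))*(-32593) = (-419600 + 16154/8137)*(-32593) = -3414269046/8137*(-32593) = 111281271016278/8137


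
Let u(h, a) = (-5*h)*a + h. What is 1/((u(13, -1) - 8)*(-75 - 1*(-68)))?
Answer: -1/490 ≈ -0.0020408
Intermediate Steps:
u(h, a) = h - 5*a*h (u(h, a) = -5*a*h + h = h - 5*a*h)
1/((u(13, -1) - 8)*(-75 - 1*(-68))) = 1/((13*(1 - 5*(-1)) - 8)*(-75 - 1*(-68))) = 1/((13*(1 + 5) - 8)*(-75 + 68)) = 1/((13*6 - 8)*(-7)) = 1/((78 - 8)*(-7)) = 1/(70*(-7)) = 1/(-490) = -1/490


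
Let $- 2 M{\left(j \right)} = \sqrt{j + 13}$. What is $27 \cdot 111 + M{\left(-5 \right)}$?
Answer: $2997 - \sqrt{2} \approx 2995.6$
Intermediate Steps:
$M{\left(j \right)} = - \frac{\sqrt{13 + j}}{2}$ ($M{\left(j \right)} = - \frac{\sqrt{j + 13}}{2} = - \frac{\sqrt{13 + j}}{2}$)
$27 \cdot 111 + M{\left(-5 \right)} = 27 \cdot 111 - \frac{\sqrt{13 - 5}}{2} = 2997 - \frac{\sqrt{8}}{2} = 2997 - \frac{2 \sqrt{2}}{2} = 2997 - \sqrt{2}$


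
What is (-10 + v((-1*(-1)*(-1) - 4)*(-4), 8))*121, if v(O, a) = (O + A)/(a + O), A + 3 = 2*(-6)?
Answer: -33275/28 ≈ -1188.4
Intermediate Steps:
A = -15 (A = -3 + 2*(-6) = -3 - 12 = -15)
v(O, a) = (-15 + O)/(O + a) (v(O, a) = (O - 15)/(a + O) = (-15 + O)/(O + a))
(-10 + v((-1*(-1)*(-1) - 4)*(-4), 8))*121 = (-10 + (-15 + (-1*(-1)*(-1) - 4)*(-4))/((-1*(-1)*(-1) - 4)*(-4) + 8))*121 = (-10 + (-15 + (1*(-1) - 4)*(-4))/((1*(-1) - 4)*(-4) + 8))*121 = (-10 + (-15 + (-1 - 4)*(-4))/((-1 - 4)*(-4) + 8))*121 = (-10 + (-15 - 5*(-4))/(-5*(-4) + 8))*121 = (-10 + (-15 + 20)/(20 + 8))*121 = (-10 + 5/28)*121 = -275/28*121 = -33275/28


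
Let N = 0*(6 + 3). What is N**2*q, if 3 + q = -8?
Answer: 0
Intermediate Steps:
q = -11 (q = -3 - 8 = -11)
N = 0 (N = 0*9 = 0)
N**2*q = 0**2*(-11) = 0*(-11) = 0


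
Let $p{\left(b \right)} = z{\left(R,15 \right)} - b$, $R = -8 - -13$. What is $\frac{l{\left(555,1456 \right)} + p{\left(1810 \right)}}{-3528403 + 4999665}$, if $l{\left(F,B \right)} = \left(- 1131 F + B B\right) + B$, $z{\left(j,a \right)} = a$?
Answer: $\frac{745946}{735631} \approx 1.014$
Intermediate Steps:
$R = 5$ ($R = -8 + 13 = 5$)
$l{\left(F,B \right)} = B + B^{2} - 1131 F$ ($l{\left(F,B \right)} = \left(- 1131 F + B^{2}\right) + B = \left(B^{2} - 1131 F\right) + B = B + B^{2} - 1131 F$)
$p{\left(b \right)} = 15 - b$
$\frac{l{\left(555,1456 \right)} + p{\left(1810 \right)}}{-3528403 + 4999665} = \frac{\left(1456 + 1456^{2} - 627705\right) + \left(15 - 1810\right)}{-3528403 + 4999665} = \frac{\left(1456 + 2119936 - 627705\right) + \left(15 - 1810\right)}{1471262} = \left(1493687 - 1795\right) \frac{1}{1471262} = 1491892 \cdot \frac{1}{1471262} = \frac{745946}{735631}$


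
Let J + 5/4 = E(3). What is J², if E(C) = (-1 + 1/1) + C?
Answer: 49/16 ≈ 3.0625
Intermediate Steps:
E(C) = C (E(C) = (-1 + 1) + C = 0 + C = C)
J = 7/4 (J = -5/4 + 3 = 7/4 ≈ 1.7500)
J² = (7/4)² = 49/16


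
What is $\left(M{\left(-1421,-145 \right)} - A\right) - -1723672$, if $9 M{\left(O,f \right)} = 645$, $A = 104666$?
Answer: $\frac{4857233}{3} \approx 1.6191 \cdot 10^{6}$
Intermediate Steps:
$M{\left(O,f \right)} = \frac{215}{3}$ ($M{\left(O,f \right)} = \frac{1}{9} \cdot 645 = \frac{215}{3}$)
$\left(M{\left(-1421,-145 \right)} - A\right) - -1723672 = \left(\frac{215}{3} - 104666\right) - -1723672 = \left(\frac{215}{3} - 104666\right) + 1723672 = - \frac{313783}{3} + 1723672 = \frac{4857233}{3}$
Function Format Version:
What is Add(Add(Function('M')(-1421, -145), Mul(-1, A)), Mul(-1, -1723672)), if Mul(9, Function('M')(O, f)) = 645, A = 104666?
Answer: Rational(4857233, 3) ≈ 1.6191e+6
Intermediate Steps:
Function('M')(O, f) = Rational(215, 3) (Function('M')(O, f) = Mul(Rational(1, 9), 645) = Rational(215, 3))
Add(Add(Function('M')(-1421, -145), Mul(-1, A)), Mul(-1, -1723672)) = Add(Add(Rational(215, 3), Mul(-1, 104666)), Mul(-1, -1723672)) = Add(Add(Rational(215, 3), -104666), 1723672) = Add(Rational(-313783, 3), 1723672) = Rational(4857233, 3)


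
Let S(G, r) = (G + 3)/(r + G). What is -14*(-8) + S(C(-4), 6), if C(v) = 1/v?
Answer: 2587/23 ≈ 112.48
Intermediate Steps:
C(v) = 1/v
S(G, r) = (3 + G)/(G + r)
-14*(-8) + S(C(-4), 6) = -14*(-8) + (3 + 1/(-4))/(1/(-4) + 6) = 112 + (3 - 1/4)/(-1/4 + 6) = 112 + (11/4)/(23/4) = 112 + (4/23)*(11/4) = 112 + 11/23 = 2587/23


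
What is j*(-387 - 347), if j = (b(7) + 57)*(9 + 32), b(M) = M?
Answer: -1926016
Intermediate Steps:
j = 2624 (j = (7 + 57)*(9 + 32) = 64*41 = 2624)
j*(-387 - 347) = 2624*(-387 - 347) = 2624*(-734) = -1926016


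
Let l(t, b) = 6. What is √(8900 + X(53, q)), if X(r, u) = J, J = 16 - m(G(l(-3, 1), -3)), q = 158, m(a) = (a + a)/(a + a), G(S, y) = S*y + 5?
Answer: √8915 ≈ 94.419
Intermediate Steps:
G(S, y) = 5 + S*y
m(a) = 1 (m(a) = (2*a)/((2*a)) = (2*a)*(1/(2*a)) = 1)
J = 15 (J = 16 - 1*1 = 16 - 1 = 15)
X(r, u) = 15
√(8900 + X(53, q)) = √(8900 + 15) = √8915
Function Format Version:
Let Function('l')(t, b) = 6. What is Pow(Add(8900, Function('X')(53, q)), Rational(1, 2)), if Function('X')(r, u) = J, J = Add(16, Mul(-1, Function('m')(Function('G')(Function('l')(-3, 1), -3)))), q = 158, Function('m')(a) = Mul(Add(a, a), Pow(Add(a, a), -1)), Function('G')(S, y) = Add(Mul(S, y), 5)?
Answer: Pow(8915, Rational(1, 2)) ≈ 94.419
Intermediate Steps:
Function('G')(S, y) = Add(5, Mul(S, y))
Function('m')(a) = 1 (Function('m')(a) = Mul(Mul(2, a), Pow(Mul(2, a), -1)) = Mul(Mul(2, a), Mul(Rational(1, 2), Pow(a, -1))) = 1)
J = 15 (J = Add(16, Mul(-1, 1)) = Add(16, -1) = 15)
Function('X')(r, u) = 15
Pow(Add(8900, Function('X')(53, q)), Rational(1, 2)) = Pow(Add(8900, 15), Rational(1, 2)) = Pow(8915, Rational(1, 2))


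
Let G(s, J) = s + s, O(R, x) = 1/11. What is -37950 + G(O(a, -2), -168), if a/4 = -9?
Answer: -417448/11 ≈ -37950.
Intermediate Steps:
a = -36 (a = 4*(-9) = -36)
O(R, x) = 1/11
G(s, J) = 2*s
-37950 + G(O(a, -2), -168) = -37950 + 2*(1/11) = -37950 + 2/11 = -417448/11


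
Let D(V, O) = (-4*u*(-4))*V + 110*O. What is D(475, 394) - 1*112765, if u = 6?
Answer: -23825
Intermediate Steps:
D(V, O) = 96*V + 110*O (D(V, O) = (-4*6*(-4))*V + 110*O = (-24*(-4))*V + 110*O = 96*V + 110*O)
D(475, 394) - 1*112765 = (96*475 + 110*394) - 1*112765 = (45600 + 43340) - 112765 = 88940 - 112765 = -23825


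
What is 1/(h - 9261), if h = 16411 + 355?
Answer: 1/7505 ≈ 0.00013324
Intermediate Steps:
h = 16766
1/(h - 9261) = 1/(16766 - 9261) = 1/7505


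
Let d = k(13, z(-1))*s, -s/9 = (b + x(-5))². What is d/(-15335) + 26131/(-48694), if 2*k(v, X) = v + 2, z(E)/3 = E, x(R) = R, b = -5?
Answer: -14406877/149344498 ≈ -0.096467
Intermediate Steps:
z(E) = 3*E
k(v, X) = 1 + v/2 (k(v, X) = (v + 2)/2 = (2 + v)/2 = 1 + v/2)
s = -900 (s = -9*(-5 - 5)² = -9*(-10)² = -9*100 = -900)
d = -6750 (d = (1 + (½)*13)*(-900) = (1 + 13/2)*(-900) = (15/2)*(-900) = -6750)
d/(-15335) + 26131/(-48694) = -6750/(-15335) + 26131/(-48694) = -6750*(-1/15335) + 26131*(-1/48694) = 1350/3067 - 26131/48694 = -14406877/149344498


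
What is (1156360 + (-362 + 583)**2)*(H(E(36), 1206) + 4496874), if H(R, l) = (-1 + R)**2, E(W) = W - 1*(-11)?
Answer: 5422187246990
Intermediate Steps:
E(W) = 11 + W (E(W) = W + 11 = 11 + W)
(1156360 + (-362 + 583)**2)*(H(E(36), 1206) + 4496874) = (1156360 + (-362 + 583)**2)*((-1 + (11 + 36))**2 + 4496874) = (1156360 + 221**2)*((-1 + 47)**2 + 4496874) = (1156360 + 48841)*(46**2 + 4496874) = 1205201*(2116 + 4496874) = 1205201*4498990 = 5422187246990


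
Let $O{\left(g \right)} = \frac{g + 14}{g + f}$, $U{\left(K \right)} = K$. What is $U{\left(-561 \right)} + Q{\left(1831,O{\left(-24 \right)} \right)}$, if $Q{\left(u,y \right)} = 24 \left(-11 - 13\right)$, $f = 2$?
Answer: $-1137$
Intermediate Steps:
$O{\left(g \right)} = \frac{14 + g}{2 + g}$ ($O{\left(g \right)} = \frac{g + 14}{g + 2} = \frac{14 + g}{2 + g}$)
$Q{\left(u,y \right)} = -576$ ($Q{\left(u,y \right)} = 24 \left(-24\right) = -576$)
$U{\left(-561 \right)} + Q{\left(1831,O{\left(-24 \right)} \right)} = -561 - 576 = -1137$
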